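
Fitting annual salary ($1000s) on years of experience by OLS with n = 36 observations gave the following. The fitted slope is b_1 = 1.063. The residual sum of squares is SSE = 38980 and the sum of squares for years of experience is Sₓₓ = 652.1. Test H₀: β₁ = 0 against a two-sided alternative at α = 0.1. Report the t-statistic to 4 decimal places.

t = 0.8017

MSE = SSE/(n − 2) = 38980/34 = 1146.47.
SE(b_1) = √(MSE/Sₓₓ) = √(1146.47/652.1) = 1.32594.
t = 1.063 / 1.32594 = 0.8017.
df = n − 2 = 34.
Two-sided p ≈ 0.4283, which is ≥ 0.1, so fail to reject H₀.
The data do not give significant evidence of an association between years of experience and annual salary.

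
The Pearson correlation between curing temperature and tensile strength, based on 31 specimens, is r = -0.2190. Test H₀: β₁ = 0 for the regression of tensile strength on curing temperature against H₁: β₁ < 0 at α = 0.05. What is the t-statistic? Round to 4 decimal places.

t = -1.2087

t = r·√(n − 2)/√(1 − r²) = -0.2190·√29/√0.952039 = -1.2087.
df = n − 2 = 29.
One-sided p ≈ 0.1183, which is ≥ 0.05, so fail to reject H₀.
The data do not give significant evidence of a linear association between curing temperature and tensile strength.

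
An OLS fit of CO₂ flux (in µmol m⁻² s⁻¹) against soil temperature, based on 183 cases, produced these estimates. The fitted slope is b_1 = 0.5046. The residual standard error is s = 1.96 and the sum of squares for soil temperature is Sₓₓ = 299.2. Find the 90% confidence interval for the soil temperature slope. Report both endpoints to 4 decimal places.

(0.3173, 0.6919)

SE(b_1) = s/√Sₓₓ = 1.96/√299.2 = 0.113312.
df = n − 2 = 181.
t* = t_{0.05, 181} = 1.653316.
Margin = t* × SE = 1.653316 × 0.113312 = 0.187340.
CI: 0.5046 ± 0.187340 → (0.3173, 0.6919).
With 90% confidence, each one-unit increase in soil temperature is associated with a change of between 0.3173 and 0.6919 µmol m⁻² s⁻¹ in CO₂ flux.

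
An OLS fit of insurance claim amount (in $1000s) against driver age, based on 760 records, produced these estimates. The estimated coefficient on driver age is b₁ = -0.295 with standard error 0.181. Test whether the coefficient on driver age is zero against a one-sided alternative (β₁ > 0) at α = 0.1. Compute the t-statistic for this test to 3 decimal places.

t = -1.630

H₀: β₁ = 0 vs H₁: β₁ > 0.
t = (b₁ − β₁⁰)/SE = -0.295 / 0.181 = -1.630.
df = n − 2 = 760 − 2 = 758.
One-sided p ≈ 0.9482, which is ≥ 0.1, so fail to reject H₀.
The data do not give significant evidence that the true slope on driver age is positive.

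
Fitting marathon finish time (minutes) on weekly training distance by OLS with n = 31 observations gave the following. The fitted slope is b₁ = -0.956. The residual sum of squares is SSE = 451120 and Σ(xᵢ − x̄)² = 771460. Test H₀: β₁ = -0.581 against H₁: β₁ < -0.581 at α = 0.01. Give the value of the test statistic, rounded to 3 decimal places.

t = -2.641

MSE = SSE/(n − 2) = 451120/29 = 15555.9.
SE(b₁) = √(MSE/Sₓₓ) = √(15555.9/771460) = 0.142001.
t = (-0.956 − (-0.581)) / 0.142001 = -2.641.
df = n − 2 = 29.
One-sided p ≈ 0.0066, which is < 0.01, so reject H₀.
There is evidence that the true slope on weekly training distance is below -0.581 minutes per unit.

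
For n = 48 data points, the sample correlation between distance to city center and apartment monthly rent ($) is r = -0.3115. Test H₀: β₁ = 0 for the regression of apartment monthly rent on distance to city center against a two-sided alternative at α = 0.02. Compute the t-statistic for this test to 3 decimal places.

t = r·√(n − 2)/√(1 − r²) = -0.3115·√46/√0.902968 = -2.223.
df = n − 2 = 46.
Two-sided p ≈ 0.0311, which is ≥ 0.02, so fail to reject H₀.
The data do not give significant evidence of a linear association between distance to city center and apartment monthly rent.

t = -2.223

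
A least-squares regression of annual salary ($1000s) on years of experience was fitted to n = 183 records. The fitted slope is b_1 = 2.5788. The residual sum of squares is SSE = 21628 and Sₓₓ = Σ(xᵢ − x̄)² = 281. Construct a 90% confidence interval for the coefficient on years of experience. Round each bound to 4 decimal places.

(1.5007, 3.6569)

MSE = SSE/(n − 2) = 21628/181 = 119.492.
SE(b_1) = √(MSE/Sₓₓ) = √(119.492/281) = 0.652102.
df = n − 2 = 181.
t* = t_{0.05, 181} = 1.653316.
Margin = t* × SE = 1.653316 × 0.652102 = 1.078131.
CI: 2.5788 ± 1.078131 → (1.5007, 3.6569).
With 90% confidence, each one-unit increase in years of experience is associated with a change of between 1.5007 and 3.6569 $1000s in annual salary.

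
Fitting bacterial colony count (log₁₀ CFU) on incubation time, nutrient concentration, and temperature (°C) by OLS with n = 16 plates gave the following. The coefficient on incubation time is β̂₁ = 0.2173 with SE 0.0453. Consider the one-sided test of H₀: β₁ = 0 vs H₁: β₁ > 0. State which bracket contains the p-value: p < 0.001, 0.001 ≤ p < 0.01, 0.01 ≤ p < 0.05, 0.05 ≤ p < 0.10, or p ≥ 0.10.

p < 0.001

t = 0.2173 / 0.0453 = 4.797.
df = n − k − 1 = 16 − 3 − 1 = 12.
One-sided p = P(T_{12} > t) ≈ 0.0002.
So p < 0.001.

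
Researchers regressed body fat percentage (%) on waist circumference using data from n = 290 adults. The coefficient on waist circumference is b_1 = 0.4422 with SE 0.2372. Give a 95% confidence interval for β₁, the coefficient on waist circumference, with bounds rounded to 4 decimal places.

df = n − 2 = 290 − 2 = 288.
t* = t_{0.025, 288} = 1.968235.
Margin = t* × SE = 1.968235 × 0.2372 = 0.466865.
CI: 0.4422 ± 0.466865 → (-0.0247, 0.9091).
With 95% confidence, each one-unit increase in waist circumference is associated with a change of between -0.0247 and 0.9091 % in body fat percentage.

(-0.0247, 0.9091)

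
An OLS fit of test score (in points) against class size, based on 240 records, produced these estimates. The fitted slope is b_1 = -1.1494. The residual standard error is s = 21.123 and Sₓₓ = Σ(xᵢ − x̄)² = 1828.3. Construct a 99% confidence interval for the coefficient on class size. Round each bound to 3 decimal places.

SE(b_1) = s/√Sₓₓ = 21.123/√1828.3 = 0.494006.
df = n − 2 = 238.
t* = t_{0.005, 238} = 2.596644.
Margin = t* × SE = 2.596644 × 0.494006 = 1.28276.
CI: -1.1494 ± 1.28276 → (-2.432, 0.133).
With 99% confidence, each one-unit increase in class size is associated with a change of between -2.432 and 0.133 points in test score.

(-2.432, 0.133)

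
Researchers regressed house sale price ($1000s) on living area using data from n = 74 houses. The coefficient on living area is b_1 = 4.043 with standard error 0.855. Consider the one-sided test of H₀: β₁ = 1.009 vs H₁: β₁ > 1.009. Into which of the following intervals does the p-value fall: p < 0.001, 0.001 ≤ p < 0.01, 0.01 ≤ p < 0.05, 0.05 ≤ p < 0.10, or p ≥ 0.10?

p < 0.001

t = (4.043 − 1.009) / 0.855 = 3.549.
df = n − 2 = 74 − 2 = 72.
One-sided p = P(T_{72} > t) ≈ 0.0003.
So p < 0.001.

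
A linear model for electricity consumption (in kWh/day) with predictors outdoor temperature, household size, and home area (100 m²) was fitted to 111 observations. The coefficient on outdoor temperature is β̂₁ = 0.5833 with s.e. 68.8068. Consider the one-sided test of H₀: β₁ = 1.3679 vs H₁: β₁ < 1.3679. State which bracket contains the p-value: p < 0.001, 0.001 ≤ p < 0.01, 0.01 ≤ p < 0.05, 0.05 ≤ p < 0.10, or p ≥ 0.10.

p ≥ 0.10

t = (0.5833 − 1.3679) / 68.8068 = -0.011.
df = n − k − 1 = 111 − 3 − 1 = 107.
One-sided p = P(T_{107} < t) ≈ 0.4955.
So p ≥ 0.10.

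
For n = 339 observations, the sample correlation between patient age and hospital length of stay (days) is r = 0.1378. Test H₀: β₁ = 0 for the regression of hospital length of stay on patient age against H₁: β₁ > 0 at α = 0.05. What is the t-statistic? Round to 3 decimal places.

t = 2.554

t = r·√(n − 2)/√(1 − r²) = 0.1378·√337/√0.981011 = 2.554.
df = n − 2 = 337.
One-sided p ≈ 0.0055, which is < 0.05, so reject H₀.
There is evidence of a linear association between patient age and hospital length of stay.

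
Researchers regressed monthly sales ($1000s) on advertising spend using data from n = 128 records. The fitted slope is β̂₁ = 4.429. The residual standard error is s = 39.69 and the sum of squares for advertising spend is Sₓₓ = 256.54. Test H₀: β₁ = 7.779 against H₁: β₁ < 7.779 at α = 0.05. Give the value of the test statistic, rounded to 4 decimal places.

SE(β̂₁) = s/√Sₓₓ = 39.69/√256.54 = 2.47801.
t = (4.429 − 7.779) / 2.47801 = -1.3519.
df = n − 2 = 126.
One-sided p ≈ 0.0894, which is ≥ 0.05, so fail to reject H₀.
The data do not give significant evidence that the true slope on advertising spend is below 7.779 $1000s per unit.

t = -1.3519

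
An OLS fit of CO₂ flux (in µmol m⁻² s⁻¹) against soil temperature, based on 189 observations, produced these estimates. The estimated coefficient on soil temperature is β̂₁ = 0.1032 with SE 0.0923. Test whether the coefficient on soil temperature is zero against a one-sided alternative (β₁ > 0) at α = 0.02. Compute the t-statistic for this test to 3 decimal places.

t = 1.118

H₀: β₁ = 0 vs H₁: β₁ > 0.
t = (β̂₁ − β₁⁰)/SE = 0.1032 / 0.0923 = 1.118.
df = n − 2 = 189 − 2 = 187.
One-sided p ≈ 0.1325, which is ≥ 0.02, so fail to reject H₀.
The data do not give significant evidence that the true slope on soil temperature is positive.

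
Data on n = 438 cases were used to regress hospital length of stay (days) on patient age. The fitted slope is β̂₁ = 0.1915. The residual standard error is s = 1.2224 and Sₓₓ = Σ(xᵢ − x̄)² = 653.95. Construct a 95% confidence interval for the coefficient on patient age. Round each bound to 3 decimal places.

SE(β̂₁) = s/√Sₓₓ = 1.2224/√653.95 = 0.0478014.
df = n − 2 = 436.
t* = t_{0.025, 436} = 1.96542.
Margin = t* × SE = 1.96542 × 0.0478014 = 0.09395.
CI: 0.1915 ± 0.09395 → (0.098, 0.285).
With 95% confidence, each one-unit increase in patient age is associated with a change of between 0.098 and 0.285 days in hospital length of stay.

(0.098, 0.285)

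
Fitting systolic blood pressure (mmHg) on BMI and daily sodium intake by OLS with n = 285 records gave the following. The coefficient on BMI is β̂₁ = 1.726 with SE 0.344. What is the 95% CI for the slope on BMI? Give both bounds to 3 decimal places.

(1.049, 2.403)

df = n − k − 1 = 285 − 2 − 1 = 282.
t* = t_{0.025, 282} = 1.968412.
Margin = t* × SE = 1.968412 × 0.344 = 0.67713.
CI: 1.726 ± 0.67713 → (1.049, 2.403).
With 95% confidence, each one-unit increase in BMI is associated with a change of between 1.049 and 2.403 mmHg in systolic blood pressure, holding the other predictors fixed.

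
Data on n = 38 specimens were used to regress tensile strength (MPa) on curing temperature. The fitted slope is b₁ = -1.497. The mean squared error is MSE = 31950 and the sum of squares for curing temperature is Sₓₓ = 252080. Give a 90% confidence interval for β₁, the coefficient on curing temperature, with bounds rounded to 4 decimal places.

(-2.0981, -0.8959)

SE(b₁) = √(MSE/Sₓₓ) = √(31950/252080) = 0.356013.
df = n − 2 = 36.
t* = t_{0.05, 36} = 1.688298.
Margin = t* × SE = 1.688298 × 0.356013 = 0.601056.
CI: -1.497 ± 0.601056 → (-2.0981, -0.8959).
With 90% confidence, each one-unit increase in curing temperature is associated with a change of between -2.0981 and -0.8959 MPa in tensile strength.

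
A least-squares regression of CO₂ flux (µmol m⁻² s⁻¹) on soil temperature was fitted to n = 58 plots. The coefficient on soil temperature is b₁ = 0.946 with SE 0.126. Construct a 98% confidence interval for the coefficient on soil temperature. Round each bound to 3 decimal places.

df = n − 2 = 58 − 2 = 56.
t* = t_{0.01, 56} = 2.394801.
Margin = t* × SE = 2.394801 × 0.126 = 0.30174.
CI: 0.946 ± 0.30174 → (0.644, 1.248).
With 98% confidence, each one-unit increase in soil temperature is associated with a change of between 0.644 and 1.248 µmol m⁻² s⁻¹ in CO₂ flux.

(0.644, 1.248)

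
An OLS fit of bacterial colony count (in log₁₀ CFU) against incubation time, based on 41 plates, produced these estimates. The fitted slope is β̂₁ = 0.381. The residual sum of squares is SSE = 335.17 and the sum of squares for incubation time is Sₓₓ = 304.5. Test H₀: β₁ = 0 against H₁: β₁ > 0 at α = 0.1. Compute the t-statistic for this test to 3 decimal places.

t = 2.268

MSE = SSE/(n − 2) = 335.17/39 = 8.5941.
SE(β̂₁) = √(MSE/Sₓₓ) = √(8.5941/304.5) = 0.167999.
t = 0.381 / 0.167999 = 2.268.
df = n − 2 = 39.
One-sided p ≈ 0.0145, which is < 0.1, so reject H₀.
There is evidence that the true slope on incubation time is positive.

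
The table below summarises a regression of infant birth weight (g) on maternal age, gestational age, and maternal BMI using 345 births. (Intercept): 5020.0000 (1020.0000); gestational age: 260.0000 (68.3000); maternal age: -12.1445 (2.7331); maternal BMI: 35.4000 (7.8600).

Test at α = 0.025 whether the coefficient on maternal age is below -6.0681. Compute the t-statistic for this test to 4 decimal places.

t = -2.2233

Read off: b = -12.1445, SE = 2.7331 for maternal age.
H₀: β₁ = -6.0681 vs H₁: β₁ < -6.0681.
t = (-12.1445 − (-6.0681)) / 2.7331 = -2.2233.
df = n − k − 1 = 345 − 3 − 1 = 341.
One-sided p ≈ 0.0134, which is < 0.025, so reject H₀.
There is evidence that the true slope on maternal age is below -6.0681 g per unit, holding the other predictors fixed.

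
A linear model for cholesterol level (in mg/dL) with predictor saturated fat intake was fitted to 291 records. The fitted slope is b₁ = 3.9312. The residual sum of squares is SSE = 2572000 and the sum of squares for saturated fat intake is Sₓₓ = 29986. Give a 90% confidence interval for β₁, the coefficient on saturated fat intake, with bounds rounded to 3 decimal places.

(3.032, 4.830)

MSE = SSE/(n − 2) = 2572000/289 = 8899.65.
SE(b₁) = √(MSE/Sₓₓ) = √(8899.65/29986) = 0.544788.
df = n − 2 = 289.
t* = t_{0.05, 289} = 1.650143.
Margin = t* × SE = 1.650143 × 0.544788 = 0.89898.
CI: 3.9312 ± 0.89898 → (3.032, 4.830).
With 90% confidence, each one-unit increase in saturated fat intake is associated with a change of between 3.032 and 4.830 mg/dL in cholesterol level.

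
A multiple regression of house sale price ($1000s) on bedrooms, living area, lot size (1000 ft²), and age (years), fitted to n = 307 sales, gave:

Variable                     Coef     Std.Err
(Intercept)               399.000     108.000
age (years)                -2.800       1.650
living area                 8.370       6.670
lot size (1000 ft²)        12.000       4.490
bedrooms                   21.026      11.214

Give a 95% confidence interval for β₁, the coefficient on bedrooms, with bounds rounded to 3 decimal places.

(-1.041, 43.093)

Read off: b = 21.026, SE = 11.214 for bedrooms.
df = n − k − 1 = 307 − 4 − 1 = 302.
t* = t_{0.025, 302} = 1.96785.
Margin = t* × SE = 1.96785 × 11.214 = 22.06747.
CI: 21.026 ± 22.06747 → (-1.041, 43.093).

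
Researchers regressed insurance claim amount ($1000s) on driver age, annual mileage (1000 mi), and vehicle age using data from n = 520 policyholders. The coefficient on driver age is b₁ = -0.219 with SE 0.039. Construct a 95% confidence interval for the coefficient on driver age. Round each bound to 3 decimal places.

df = n − k − 1 = 520 − 3 − 1 = 516.
t* = t_{0.025, 516} = 1.964572.
Margin = t* × SE = 1.964572 × 0.039 = 0.07662.
CI: -0.219 ± 0.07662 → (-0.296, -0.142).
With 95% confidence, each one-unit increase in driver age is associated with a change of between -0.296 and -0.142 $1000s in insurance claim amount, holding the other predictors fixed.

(-0.296, -0.142)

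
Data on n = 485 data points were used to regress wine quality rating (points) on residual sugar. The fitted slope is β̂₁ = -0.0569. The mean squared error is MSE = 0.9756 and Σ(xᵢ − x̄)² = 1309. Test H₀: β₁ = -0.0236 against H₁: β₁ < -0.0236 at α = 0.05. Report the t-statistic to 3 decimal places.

SE(β̂₁) = √(MSE/Sₓₓ) = √(0.9756/1309) = 0.0273002.
t = (-0.0569 − (-0.0236)) / 0.0273002 = -1.220.
df = n − 2 = 483.
One-sided p ≈ 0.1116, which is ≥ 0.05, so fail to reject H₀.
The data do not give significant evidence that the true slope on residual sugar is below -0.0236 points per unit.

t = -1.220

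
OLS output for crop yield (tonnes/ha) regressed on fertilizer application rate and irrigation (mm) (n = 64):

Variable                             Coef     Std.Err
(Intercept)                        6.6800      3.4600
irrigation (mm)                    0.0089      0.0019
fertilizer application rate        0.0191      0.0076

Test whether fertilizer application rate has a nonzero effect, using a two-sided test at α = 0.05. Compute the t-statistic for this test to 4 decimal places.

Read off: b = 0.0191, SE = 0.0076 for fertilizer application rate.
H₀: β₁ = 0 vs H₁: β₁ ≠ 0.
t = 0.0191 / 0.0076 = 2.5132.
df = n − k − 1 = 64 − 2 − 1 = 61.
Two-sided p ≈ 0.0146, which is < 0.05, so reject H₀.
There is evidence that fertilizer application rate is associated with crop yield, holding the other predictors fixed.

t = 2.5132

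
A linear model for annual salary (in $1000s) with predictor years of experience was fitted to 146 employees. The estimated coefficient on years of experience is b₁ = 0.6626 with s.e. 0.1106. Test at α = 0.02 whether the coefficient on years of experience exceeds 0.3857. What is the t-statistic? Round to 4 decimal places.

t = 2.5036

H₀: β₁ = 0.3857 vs H₁: β₁ > 0.3857.
t = (b₁ − β₁⁰)/SE = (0.6626 − 0.3857) / 0.1106 = 2.5036.
df = n − 2 = 146 − 2 = 144.
One-sided p ≈ 0.0067, which is < 0.02, so reject H₀.
There is evidence that the true slope on years of experience exceeds 0.3857 $1000s per unit.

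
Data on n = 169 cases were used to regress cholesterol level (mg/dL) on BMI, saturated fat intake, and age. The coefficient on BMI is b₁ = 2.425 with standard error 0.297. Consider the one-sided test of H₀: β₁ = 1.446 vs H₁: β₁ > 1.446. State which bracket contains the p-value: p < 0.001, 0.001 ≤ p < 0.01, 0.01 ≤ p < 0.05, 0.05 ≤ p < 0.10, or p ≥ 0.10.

t = (2.425 − 1.446) / 0.297 = 3.296.
df = n − k − 1 = 169 − 3 − 1 = 165.
One-sided p = P(T_{165} > t) ≈ 0.0006.
So p < 0.001.

p < 0.001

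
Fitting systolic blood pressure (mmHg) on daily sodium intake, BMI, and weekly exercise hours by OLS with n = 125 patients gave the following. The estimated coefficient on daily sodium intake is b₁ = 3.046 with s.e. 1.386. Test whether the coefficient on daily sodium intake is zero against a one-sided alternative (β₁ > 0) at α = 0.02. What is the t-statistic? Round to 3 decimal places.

t = 2.198

H₀: β₁ = 0 vs H₁: β₁ > 0.
t = (b₁ − β₁⁰)/SE = 3.046 / 1.386 = 2.198.
df = n − k − 1 = 125 − 3 − 1 = 121.
One-sided p ≈ 0.0149, which is < 0.02, so reject H₀.
There is evidence that the true slope on daily sodium intake is positive, holding the other predictors fixed.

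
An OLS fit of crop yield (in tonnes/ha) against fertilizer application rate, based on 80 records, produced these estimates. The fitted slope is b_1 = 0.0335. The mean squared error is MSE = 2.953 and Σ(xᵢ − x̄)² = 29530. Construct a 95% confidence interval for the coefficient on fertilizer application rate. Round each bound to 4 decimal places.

(0.0136, 0.0534)

SE(b_1) = √(MSE/Sₓₓ) = √(2.953/29530) = 0.01.
df = n − 2 = 78.
t* = t_{0.025, 78} = 1.990847.
Margin = t* × SE = 1.990847 × 0.01 = 0.019908.
CI: 0.0335 ± 0.019908 → (0.0136, 0.0534).
With 95% confidence, each one-unit increase in fertilizer application rate is associated with a change of between 0.0136 and 0.0534 tonnes/ha in crop yield.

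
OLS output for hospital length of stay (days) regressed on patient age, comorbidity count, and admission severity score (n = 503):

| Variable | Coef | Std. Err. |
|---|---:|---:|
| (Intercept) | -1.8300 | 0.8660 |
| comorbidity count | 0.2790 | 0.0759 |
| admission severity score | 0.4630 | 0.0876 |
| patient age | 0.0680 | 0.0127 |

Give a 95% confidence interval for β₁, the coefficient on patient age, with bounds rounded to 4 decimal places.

Read off: b = 0.0680, SE = 0.0127 for patient age.
df = n − k − 1 = 503 − 3 − 1 = 499.
t* = t_{0.025, 499} = 1.964729.
Margin = t* × SE = 1.964729 × 0.0127 = 0.024952.
CI: 0.0680 ± 0.024952 → (0.0430, 0.0930).

(0.0430, 0.0930)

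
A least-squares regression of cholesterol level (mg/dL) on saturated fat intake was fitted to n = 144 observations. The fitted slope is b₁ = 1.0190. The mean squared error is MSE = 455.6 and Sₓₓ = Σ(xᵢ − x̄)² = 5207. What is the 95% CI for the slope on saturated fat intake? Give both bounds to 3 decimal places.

SE(b₁) = √(MSE/Sₓₓ) = √(455.6/5207) = 0.2958.
df = n − 2 = 142.
t* = t_{0.025, 142} = 1.976811.
Margin = t* × SE = 1.976811 × 0.2958 = 0.58474.
CI: 1.0190 ± 0.58474 → (0.434, 1.604).
With 95% confidence, each one-unit increase in saturated fat intake is associated with a change of between 0.434 and 1.604 mg/dL in cholesterol level.

(0.434, 1.604)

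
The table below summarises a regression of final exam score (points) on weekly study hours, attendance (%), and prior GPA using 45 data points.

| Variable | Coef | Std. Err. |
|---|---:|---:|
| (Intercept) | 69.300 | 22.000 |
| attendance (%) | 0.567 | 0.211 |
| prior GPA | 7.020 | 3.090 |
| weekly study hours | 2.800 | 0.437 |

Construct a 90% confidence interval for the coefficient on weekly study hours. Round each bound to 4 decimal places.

Read off: b = 2.800, SE = 0.437 for weekly study hours.
df = n − k − 1 = 45 − 3 − 1 = 41.
t* = t_{0.05, 41} = 1.682878.
Margin = t* × SE = 1.682878 × 0.437 = 0.735418.
CI: 2.800 ± 0.735418 → (2.0646, 3.5354).

(2.0646, 3.5354)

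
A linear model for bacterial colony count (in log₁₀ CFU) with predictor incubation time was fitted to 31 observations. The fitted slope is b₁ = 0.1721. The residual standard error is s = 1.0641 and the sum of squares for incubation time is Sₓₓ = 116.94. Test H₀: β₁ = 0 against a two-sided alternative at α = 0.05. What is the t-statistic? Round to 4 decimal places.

SE(b₁) = s/√Sₓₓ = 1.0641/√116.94 = 0.0984013.
t = 0.1721 / 0.0984013 = 1.7490.
df = n − 2 = 29.
Two-sided p ≈ 0.0909, which is ≥ 0.05, so fail to reject H₀.
The data do not give significant evidence of an association between incubation time and bacterial colony count.

t = 1.7490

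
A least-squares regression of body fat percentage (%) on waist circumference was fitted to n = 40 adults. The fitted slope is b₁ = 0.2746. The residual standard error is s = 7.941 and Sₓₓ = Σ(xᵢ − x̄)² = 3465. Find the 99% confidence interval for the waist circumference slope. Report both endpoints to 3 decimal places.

SE(b₁) = s/√Sₓₓ = 7.941/√3465 = 0.134904.
df = n − 2 = 38.
t* = t_{0.005, 38} = 2.711558.
Margin = t* × SE = 2.711558 × 0.134904 = 0.36580.
CI: 0.2746 ± 0.36580 → (-0.091, 0.640).
With 99% confidence, each one-unit increase in waist circumference is associated with a change of between -0.091 and 0.640 % in body fat percentage.

(-0.091, 0.640)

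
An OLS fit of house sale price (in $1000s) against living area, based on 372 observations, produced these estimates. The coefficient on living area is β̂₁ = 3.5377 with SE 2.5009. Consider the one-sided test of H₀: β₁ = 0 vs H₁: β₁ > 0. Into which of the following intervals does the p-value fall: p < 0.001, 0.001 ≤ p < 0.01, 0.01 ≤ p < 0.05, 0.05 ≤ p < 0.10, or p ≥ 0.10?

0.05 ≤ p < 0.10

t = 3.5377 / 2.5009 = 1.415.
df = n − 2 = 372 − 2 = 370.
One-sided p = P(T_{370} > t) ≈ 0.0790.
So 0.05 ≤ p < 0.10.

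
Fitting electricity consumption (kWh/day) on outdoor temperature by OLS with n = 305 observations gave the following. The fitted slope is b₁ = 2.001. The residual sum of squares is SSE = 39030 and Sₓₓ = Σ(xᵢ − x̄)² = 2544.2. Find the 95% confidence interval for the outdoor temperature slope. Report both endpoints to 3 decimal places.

(1.558, 2.444)

MSE = SSE/(n − 2) = 39030/303 = 128.812.
SE(b₁) = √(MSE/Sₓₓ) = √(128.812/2544.2) = 0.22501.
df = n − 2 = 303.
t* = t_{0.025, 303} = 1.967824.
Margin = t* × SE = 1.967824 × 0.22501 = 0.44278.
CI: 2.001 ± 0.44278 → (1.558, 2.444).
With 95% confidence, each one-unit increase in outdoor temperature is associated with a change of between 1.558 and 2.444 kWh/day in electricity consumption.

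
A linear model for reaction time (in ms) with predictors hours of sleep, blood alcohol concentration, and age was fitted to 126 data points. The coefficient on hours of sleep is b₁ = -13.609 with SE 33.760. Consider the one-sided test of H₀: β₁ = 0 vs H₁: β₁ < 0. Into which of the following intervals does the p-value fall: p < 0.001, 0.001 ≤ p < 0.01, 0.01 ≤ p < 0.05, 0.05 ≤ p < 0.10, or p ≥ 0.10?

t = -13.609 / 33.760 = -0.403.
df = n − k − 1 = 126 − 3 − 1 = 122.
One-sided p = P(T_{122} < t) ≈ 0.3438.
So p ≥ 0.10.

p ≥ 0.10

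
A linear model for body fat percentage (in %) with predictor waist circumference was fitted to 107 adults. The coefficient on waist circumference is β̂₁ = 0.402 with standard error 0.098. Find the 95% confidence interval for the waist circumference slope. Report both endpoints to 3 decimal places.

df = n − 2 = 107 − 2 = 105.
t* = t_{0.025, 105} = 1.982815.
Margin = t* × SE = 1.982815 × 0.098 = 0.19432.
CI: 0.402 ± 0.19432 → (0.208, 0.596).
With 95% confidence, each one-unit increase in waist circumference is associated with a change of between 0.208 and 0.596 % in body fat percentage.

(0.208, 0.596)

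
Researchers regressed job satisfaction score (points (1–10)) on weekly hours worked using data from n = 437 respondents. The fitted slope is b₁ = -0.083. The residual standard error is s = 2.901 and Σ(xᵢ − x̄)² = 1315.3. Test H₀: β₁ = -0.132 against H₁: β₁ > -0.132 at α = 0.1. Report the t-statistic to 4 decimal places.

SE(b₁) = s/√Sₓₓ = 2.901/√1315.3 = 0.0799899.
t = (-0.083 − (-0.132)) / 0.0799899 = 0.6126.
df = n − 2 = 435.
One-sided p ≈ 0.2702, which is ≥ 0.1, so fail to reject H₀.
The data do not give significant evidence that the true slope on weekly hours worked exceeds -0.132 points (1–10) per unit.

t = 0.6126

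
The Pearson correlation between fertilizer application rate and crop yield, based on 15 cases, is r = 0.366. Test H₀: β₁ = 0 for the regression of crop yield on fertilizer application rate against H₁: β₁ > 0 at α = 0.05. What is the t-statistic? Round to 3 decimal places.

t = 1.418

t = r·√(n − 2)/√(1 − r²) = 0.366·√13/√0.866044 = 1.418.
df = n − 2 = 13.
One-sided p ≈ 0.0899, which is ≥ 0.05, so fail to reject H₀.
The data do not give significant evidence of a linear association between fertilizer application rate and crop yield.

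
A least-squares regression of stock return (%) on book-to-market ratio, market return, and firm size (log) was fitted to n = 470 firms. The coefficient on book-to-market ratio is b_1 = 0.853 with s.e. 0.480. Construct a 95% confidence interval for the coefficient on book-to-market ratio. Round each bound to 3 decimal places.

(-0.090, 1.796)

df = n − k − 1 = 470 − 3 − 1 = 466.
t* = t_{0.025, 466} = 1.965068.
Margin = t* × SE = 1.965068 × 0.480 = 0.94323.
CI: 0.853 ± 0.94323 → (-0.090, 1.796).
With 95% confidence, each one-unit increase in book-to-market ratio is associated with a change of between -0.090 and 1.796 % in stock return, holding the other predictors fixed.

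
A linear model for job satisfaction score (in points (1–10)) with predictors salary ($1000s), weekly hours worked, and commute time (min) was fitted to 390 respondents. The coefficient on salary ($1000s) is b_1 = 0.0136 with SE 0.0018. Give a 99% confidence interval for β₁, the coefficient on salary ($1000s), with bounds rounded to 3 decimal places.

(0.009, 0.018)

df = n − k − 1 = 390 − 3 − 1 = 386.
t* = t_{0.005, 386} = 2.588626.
Margin = t* × SE = 2.588626 × 0.0018 = 0.00466.
CI: 0.0136 ± 0.00466 → (0.009, 0.018).
With 99% confidence, each one-unit increase in salary ($1000s) is associated with a change of between 0.009 and 0.018 points (1–10) in job satisfaction score, holding the other predictors fixed.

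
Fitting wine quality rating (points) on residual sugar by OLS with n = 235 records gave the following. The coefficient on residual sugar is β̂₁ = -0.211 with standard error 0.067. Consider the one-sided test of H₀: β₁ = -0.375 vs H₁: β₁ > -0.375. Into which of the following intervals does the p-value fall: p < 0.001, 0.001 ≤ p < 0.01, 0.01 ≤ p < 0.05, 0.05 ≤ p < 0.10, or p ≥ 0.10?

0.001 ≤ p < 0.01

t = (-0.211 − (-0.375)) / 0.067 = 2.448.
df = n − 2 = 235 − 2 = 233.
One-sided p = P(T_{233} > t) ≈ 0.0076.
So 0.001 ≤ p < 0.01.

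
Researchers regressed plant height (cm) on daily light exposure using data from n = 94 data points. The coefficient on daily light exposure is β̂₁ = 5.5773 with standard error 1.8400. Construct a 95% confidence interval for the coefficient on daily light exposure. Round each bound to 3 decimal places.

(1.923, 9.232)

df = n − 2 = 94 − 2 = 92.
t* = t_{0.025, 92} = 1.986086.
Margin = t* × SE = 1.986086 × 1.8400 = 3.65440.
CI: 5.5773 ± 3.65440 → (1.923, 9.232).
With 95% confidence, each one-unit increase in daily light exposure is associated with a change of between 1.923 and 9.232 cm in plant height.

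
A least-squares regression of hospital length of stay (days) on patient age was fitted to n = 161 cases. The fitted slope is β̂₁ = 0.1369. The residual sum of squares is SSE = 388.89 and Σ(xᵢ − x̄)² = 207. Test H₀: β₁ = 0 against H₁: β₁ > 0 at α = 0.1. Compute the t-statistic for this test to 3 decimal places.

MSE = SSE/(n − 2) = 388.89/159 = 2.44585.
SE(β̂₁) = √(MSE/Sₓₓ) = √(2.44585/207) = 0.1087.
t = 0.1369 / 0.1087 = 1.259.
df = n − 2 = 159.
One-sided p ≈ 0.1049, which is ≥ 0.1, so fail to reject H₀.
The data do not give significant evidence that the true slope on patient age is positive.

t = 1.259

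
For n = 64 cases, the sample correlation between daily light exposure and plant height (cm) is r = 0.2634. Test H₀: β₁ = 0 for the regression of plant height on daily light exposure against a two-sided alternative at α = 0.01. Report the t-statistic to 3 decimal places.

t = 2.150

t = r·√(n − 2)/√(1 − r²) = 0.2634·√62/√0.93062 = 2.150.
df = n − 2 = 62.
Two-sided p ≈ 0.0355, which is ≥ 0.01, so fail to reject H₀.
The data do not give significant evidence of a linear association between daily light exposure and plant height.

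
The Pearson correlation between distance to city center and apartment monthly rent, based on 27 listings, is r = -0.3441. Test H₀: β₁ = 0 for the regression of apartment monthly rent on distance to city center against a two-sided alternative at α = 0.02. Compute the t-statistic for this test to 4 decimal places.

t = -1.8324

t = r·√(n − 2)/√(1 − r²) = -0.3441·√25/√0.881595 = -1.8324.
df = n − 2 = 25.
Two-sided p ≈ 0.0788, which is ≥ 0.02, so fail to reject H₀.
The data do not give significant evidence of a linear association between distance to city center and apartment monthly rent.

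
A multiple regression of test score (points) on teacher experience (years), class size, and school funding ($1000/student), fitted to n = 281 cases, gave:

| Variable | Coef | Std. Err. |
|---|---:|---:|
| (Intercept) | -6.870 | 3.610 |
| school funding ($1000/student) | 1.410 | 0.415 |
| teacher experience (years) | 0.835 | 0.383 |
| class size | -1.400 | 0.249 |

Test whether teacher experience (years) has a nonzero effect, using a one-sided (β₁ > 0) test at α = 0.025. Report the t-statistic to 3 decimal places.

t = 2.180

Read off: b = 0.835, SE = 0.383 for teacher experience (years).
H₀: β₁ = 0 vs H₁: β₁ > 0.
t = 0.835 / 0.383 = 2.180.
df = n − k − 1 = 281 − 3 − 1 = 277.
One-sided p ≈ 0.0150, which is < 0.025, so reject H₀.
There is evidence that the true slope on teacher experience (years) is positive, holding the other predictors fixed.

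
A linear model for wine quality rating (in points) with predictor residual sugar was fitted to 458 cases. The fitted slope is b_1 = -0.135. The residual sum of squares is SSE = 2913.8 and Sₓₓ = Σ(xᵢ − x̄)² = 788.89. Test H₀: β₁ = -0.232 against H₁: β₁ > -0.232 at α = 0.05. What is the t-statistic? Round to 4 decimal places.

MSE = SSE/(n − 2) = 2913.8/456 = 6.38991.
SE(b_1) = √(MSE/Sₓₓ) = √(6.38991/788.89) = 0.0899993.
t = (-0.135 − (-0.232)) / 0.0899993 = 1.0778.
df = n − 2 = 456.
One-sided p ≈ 0.1408, which is ≥ 0.05, so fail to reject H₀.
The data do not give significant evidence that the true slope on residual sugar exceeds -0.232 points per unit.

t = 1.0778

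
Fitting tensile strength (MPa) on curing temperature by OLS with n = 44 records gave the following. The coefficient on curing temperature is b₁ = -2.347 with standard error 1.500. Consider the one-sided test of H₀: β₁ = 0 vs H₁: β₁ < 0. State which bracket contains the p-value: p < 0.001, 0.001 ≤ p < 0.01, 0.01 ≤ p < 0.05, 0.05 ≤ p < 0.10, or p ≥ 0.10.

t = -2.347 / 1.500 = -1.565.
df = n − 2 = 44 − 2 = 42.
One-sided p = P(T_{42} < t) ≈ 0.0626.
So 0.05 ≤ p < 0.10.

0.05 ≤ p < 0.10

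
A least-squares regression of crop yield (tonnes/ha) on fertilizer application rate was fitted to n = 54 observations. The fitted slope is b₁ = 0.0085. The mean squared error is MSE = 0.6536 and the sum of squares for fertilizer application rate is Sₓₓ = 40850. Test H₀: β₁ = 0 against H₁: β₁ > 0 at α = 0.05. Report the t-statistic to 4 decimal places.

t = 2.1250

SE(b₁) = √(MSE/Sₓₓ) = √(0.6536/40850) = 0.004.
t = 0.0085 / 0.004 = 2.1250.
df = n − 2 = 52.
One-sided p ≈ 0.0192, which is < 0.05, so reject H₀.
There is evidence that the true slope on fertilizer application rate is positive.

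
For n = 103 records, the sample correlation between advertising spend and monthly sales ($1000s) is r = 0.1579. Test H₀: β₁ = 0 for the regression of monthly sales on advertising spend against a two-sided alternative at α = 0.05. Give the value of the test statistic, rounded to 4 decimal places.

t = 1.6070

t = r·√(n − 2)/√(1 − r²) = 0.1579·√101/√0.975068 = 1.6070.
df = n − 2 = 101.
Two-sided p ≈ 0.1112, which is ≥ 0.05, so fail to reject H₀.
The data do not give significant evidence of a linear association between advertising spend and monthly sales.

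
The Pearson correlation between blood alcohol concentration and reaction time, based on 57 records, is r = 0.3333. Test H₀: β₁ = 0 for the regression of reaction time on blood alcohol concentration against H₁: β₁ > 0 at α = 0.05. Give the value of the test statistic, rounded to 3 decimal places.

t = r·√(n − 2)/√(1 − r²) = 0.3333·√55/√0.888911 = 2.622.
df = n − 2 = 55.
One-sided p ≈ 0.0056, which is < 0.05, so reject H₀.
There is evidence of a linear association between blood alcohol concentration and reaction time.

t = 2.622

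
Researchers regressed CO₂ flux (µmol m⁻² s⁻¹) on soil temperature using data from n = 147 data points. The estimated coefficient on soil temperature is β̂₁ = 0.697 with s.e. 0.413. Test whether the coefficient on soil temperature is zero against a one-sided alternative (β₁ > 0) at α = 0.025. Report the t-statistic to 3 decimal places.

H₀: β₁ = 0 vs H₁: β₁ > 0.
t = (β̂₁ − β₁⁰)/SE = 0.697 / 0.413 = 1.688.
df = n − 2 = 147 − 2 = 145.
One-sided p ≈ 0.0468, which is ≥ 0.025, so fail to reject H₀.
The data do not give significant evidence that the true slope on soil temperature is positive.

t = 1.688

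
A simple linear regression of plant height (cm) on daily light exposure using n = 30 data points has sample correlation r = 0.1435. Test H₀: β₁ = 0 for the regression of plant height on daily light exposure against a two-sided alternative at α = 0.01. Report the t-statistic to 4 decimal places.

t = r·√(n − 2)/√(1 − r²) = 0.1435·√28/√0.979408 = 0.7673.
df = n − 2 = 28.
Two-sided p ≈ 0.4493, which is ≥ 0.01, so fail to reject H₀.
The data do not give significant evidence of a linear association between daily light exposure and plant height.

t = 0.7673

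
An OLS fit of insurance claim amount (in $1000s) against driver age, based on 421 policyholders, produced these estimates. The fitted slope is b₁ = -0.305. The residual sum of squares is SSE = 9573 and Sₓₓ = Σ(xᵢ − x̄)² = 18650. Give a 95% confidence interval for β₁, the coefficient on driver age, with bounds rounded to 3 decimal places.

(-0.374, -0.236)

MSE = SSE/(n − 2) = 9573/419 = 22.8473.
SE(b₁) = √(MSE/Sₓₓ) = √(22.8473/18650) = 0.0350008.
df = n − 2 = 419.
t* = t_{0.025, 419} = 1.965642.
Margin = t* × SE = 1.965642 × 0.0350008 = 0.06880.
CI: -0.305 ± 0.06880 → (-0.374, -0.236).
With 95% confidence, each one-unit increase in driver age is associated with a change of between -0.374 and -0.236 $1000s in insurance claim amount.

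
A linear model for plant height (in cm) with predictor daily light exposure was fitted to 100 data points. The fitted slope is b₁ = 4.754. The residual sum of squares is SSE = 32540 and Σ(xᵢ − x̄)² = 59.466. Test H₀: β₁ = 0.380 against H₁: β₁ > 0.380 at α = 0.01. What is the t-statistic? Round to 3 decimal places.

t = 1.851

MSE = SSE/(n − 2) = 32540/98 = 332.041.
SE(b₁) = √(MSE/Sₓₓ) = √(332.041/59.466) = 2.36299.
t = (4.754 − 0.380) / 2.36299 = 1.851.
df = n − 2 = 98.
One-sided p ≈ 0.0336, which is ≥ 0.01, so fail to reject H₀.
The data do not give significant evidence that the true slope on daily light exposure exceeds 0.380 cm per unit.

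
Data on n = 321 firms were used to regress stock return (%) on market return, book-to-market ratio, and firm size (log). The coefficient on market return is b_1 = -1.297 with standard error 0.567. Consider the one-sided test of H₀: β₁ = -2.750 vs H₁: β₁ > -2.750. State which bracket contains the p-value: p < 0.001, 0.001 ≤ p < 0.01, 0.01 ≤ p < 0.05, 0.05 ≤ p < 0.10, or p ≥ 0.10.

t = (-1.297 − (-2.750)) / 0.567 = 2.563.
df = n − k − 1 = 321 − 3 − 1 = 317.
One-sided p = P(T_{317} > t) ≈ 0.0054.
So 0.001 ≤ p < 0.01.

0.001 ≤ p < 0.01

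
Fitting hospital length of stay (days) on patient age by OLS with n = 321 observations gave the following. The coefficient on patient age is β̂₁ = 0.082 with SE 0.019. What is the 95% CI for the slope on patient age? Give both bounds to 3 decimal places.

df = n − 2 = 321 − 2 = 319.
t* = t_{0.025, 319} = 1.967428.
Margin = t* × SE = 1.967428 × 0.019 = 0.03738.
CI: 0.082 ± 0.03738 → (0.045, 0.119).
With 95% confidence, each one-unit increase in patient age is associated with a change of between 0.045 and 0.119 days in hospital length of stay.

(0.045, 0.119)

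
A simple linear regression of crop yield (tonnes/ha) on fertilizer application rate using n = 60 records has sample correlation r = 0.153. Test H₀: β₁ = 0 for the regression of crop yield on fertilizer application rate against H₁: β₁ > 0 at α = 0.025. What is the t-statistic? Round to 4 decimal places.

t = r·√(n − 2)/√(1 − r²) = 0.153·√58/√0.976591 = 1.1791.
df = n − 2 = 58.
One-sided p ≈ 0.1216, which is ≥ 0.025, so fail to reject H₀.
The data do not give significant evidence of a linear association between fertilizer application rate and crop yield.

t = 1.1791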